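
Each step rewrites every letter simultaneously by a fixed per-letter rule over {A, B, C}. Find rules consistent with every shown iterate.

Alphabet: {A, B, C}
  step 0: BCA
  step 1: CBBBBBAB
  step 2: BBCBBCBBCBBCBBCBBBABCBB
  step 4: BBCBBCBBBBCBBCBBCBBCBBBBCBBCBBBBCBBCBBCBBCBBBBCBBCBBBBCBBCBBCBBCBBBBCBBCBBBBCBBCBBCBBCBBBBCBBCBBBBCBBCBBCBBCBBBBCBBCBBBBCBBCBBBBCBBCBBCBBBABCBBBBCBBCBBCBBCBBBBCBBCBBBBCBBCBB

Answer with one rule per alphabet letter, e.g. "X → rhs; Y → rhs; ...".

  step 1 ⇒ step 2: CBBBBBAB ⇒ BB·CBB·CBB·CBB·CBB·CBB·BAB·CBB
    A ↦ BAB
    B ↦ CBB
    C ↦ BB

A->BAB, B->CBB, C->BB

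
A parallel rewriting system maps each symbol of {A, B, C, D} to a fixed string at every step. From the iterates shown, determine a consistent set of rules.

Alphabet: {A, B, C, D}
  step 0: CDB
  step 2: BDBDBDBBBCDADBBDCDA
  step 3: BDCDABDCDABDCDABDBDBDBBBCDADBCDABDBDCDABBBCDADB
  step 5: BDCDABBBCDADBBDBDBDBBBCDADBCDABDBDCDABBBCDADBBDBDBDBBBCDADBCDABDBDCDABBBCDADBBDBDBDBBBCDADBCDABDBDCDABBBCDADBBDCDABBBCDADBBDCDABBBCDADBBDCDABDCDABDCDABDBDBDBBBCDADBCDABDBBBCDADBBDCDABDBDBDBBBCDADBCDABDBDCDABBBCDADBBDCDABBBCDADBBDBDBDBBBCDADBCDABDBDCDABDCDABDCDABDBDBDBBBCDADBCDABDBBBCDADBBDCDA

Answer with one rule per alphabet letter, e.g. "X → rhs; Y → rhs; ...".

  step 2 ⇒ step 3: BDBDBDBBBCDADBBDCDA ⇒ BD·CDA·BD·CDA·BD·CDA·BD·BD·BD·BBB·CDA·DB·CDA·BD·BD·CDA·BBB·CDA·DB
    A ↦ DB
    B ↦ BD
    C ↦ BBB
    D ↦ CDA

A->DB, B->BD, C->BBB, D->CDA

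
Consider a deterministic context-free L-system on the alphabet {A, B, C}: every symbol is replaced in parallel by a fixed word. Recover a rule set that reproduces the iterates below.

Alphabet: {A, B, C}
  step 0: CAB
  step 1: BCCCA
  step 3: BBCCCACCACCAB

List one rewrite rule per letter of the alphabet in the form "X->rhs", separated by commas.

  step 0 ⇒ step 1: CAB ⇒ B·C·CCA
    A ↦ C
    B ↦ CCA
    C ↦ B

A->C, B->CCA, C->B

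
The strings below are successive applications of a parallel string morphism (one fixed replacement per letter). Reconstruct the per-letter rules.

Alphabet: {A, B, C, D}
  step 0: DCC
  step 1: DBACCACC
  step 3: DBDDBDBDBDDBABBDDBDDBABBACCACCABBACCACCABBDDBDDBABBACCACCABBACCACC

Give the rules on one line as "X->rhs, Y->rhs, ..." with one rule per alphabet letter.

A->ABB, B->DDB, C->ACC, D->DB

  step 0 ⇒ step 1: DCC ⇒ DB·ACC·ACC
    C ↦ ACC
    D ↦ DB
    A ↦ ABB  (constrained at step 1)
    B ↦ DDB  (constrained at step 1)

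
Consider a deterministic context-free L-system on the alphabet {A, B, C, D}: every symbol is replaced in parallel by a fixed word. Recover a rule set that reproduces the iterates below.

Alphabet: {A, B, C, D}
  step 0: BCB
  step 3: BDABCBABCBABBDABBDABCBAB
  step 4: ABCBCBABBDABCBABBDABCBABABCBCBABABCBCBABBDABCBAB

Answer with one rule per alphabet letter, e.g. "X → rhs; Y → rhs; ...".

  step 3 ⇒ step 4: BDABCBABCBABBDABBDABCBAB ⇒ AB·CB·CB·AB·BD·AB·CB·AB·BD·AB·CB·AB·AB·CB·CB·AB·AB·CB·CB·AB·BD·AB·CB·AB
    A ↦ CB
    B ↦ AB
    C ↦ BD
    D ↦ CB

A->CB, B->AB, C->BD, D->CB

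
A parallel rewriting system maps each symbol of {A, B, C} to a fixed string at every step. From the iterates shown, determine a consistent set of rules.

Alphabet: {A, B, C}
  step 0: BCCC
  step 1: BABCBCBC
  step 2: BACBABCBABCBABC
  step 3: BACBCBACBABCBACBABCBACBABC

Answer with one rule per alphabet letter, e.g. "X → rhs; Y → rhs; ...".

  step 2 ⇒ step 3: BACBABCBABCBABC ⇒ BA·C·BC·BA·C·BA·BC·BA·C·BA·BC·BA·C·BA·BC
    A ↦ C
    B ↦ BA
    C ↦ BC

A->C, B->BA, C->BC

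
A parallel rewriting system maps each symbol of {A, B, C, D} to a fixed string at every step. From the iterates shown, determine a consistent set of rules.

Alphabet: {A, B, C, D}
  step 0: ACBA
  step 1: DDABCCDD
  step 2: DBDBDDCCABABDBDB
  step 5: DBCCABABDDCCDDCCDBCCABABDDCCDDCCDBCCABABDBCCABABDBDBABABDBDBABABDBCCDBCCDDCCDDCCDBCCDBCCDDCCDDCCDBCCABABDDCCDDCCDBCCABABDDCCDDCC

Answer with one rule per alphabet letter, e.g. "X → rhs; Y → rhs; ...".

A->DD, B->CC, C->AB, D->DB

  step 1 ⇒ step 2: DDABCCDD ⇒ DB·DB·DD·CC·AB·AB·DB·DB
    A ↦ DD
    B ↦ CC
    C ↦ AB
    D ↦ DB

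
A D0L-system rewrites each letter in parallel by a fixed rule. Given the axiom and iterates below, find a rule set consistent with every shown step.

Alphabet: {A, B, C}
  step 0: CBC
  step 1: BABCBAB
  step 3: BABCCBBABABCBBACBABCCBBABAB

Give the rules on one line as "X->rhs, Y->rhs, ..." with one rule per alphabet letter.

  step 0 ⇒ step 1: CBC ⇒ BAB·C·BAB
    B ↦ C
    C ↦ BAB
    A ↦ BBA  (constrained at step 1)

A->BBA, B->C, C->BAB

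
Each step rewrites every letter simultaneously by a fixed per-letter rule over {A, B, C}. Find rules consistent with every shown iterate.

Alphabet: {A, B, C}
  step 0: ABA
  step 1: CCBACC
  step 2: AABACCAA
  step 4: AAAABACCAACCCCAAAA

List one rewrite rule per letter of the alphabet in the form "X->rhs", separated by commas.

  step 1 ⇒ step 2: CCBACC ⇒ A·A·BA·CC·A·A
    A ↦ CC
    B ↦ BA
    C ↦ A

A->CC, B->BA, C->A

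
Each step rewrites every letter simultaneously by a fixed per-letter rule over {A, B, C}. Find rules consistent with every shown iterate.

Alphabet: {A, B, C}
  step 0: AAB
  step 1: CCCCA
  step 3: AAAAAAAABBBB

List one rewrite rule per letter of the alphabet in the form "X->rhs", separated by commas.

  step 0 ⇒ step 1: AAB ⇒ CC·CC·A
    A ↦ CC
    B ↦ A
    C ↦ BB  (constrained at step 1)

A->CC, B->A, C->BB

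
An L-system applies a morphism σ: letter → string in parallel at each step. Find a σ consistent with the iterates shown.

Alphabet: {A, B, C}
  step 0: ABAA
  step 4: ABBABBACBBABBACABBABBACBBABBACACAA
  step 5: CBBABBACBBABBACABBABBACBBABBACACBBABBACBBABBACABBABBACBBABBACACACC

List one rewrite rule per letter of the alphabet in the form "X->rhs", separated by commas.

A->C, B->BBA, C->A

  step 4 ⇒ step 5: ABBABBACBBABBACABBABBACBBABBACACAA ⇒ C·BBA·BBA·C·BBA·BBA·C·A·BBA·BBA·C·BBA·BBA·C·A·C·BBA·BBA·C·BBA·BBA·C·A·BBA·BBA·C·BBA·BBA·C·A·C·A·C·C
    A ↦ C
    B ↦ BBA
    C ↦ A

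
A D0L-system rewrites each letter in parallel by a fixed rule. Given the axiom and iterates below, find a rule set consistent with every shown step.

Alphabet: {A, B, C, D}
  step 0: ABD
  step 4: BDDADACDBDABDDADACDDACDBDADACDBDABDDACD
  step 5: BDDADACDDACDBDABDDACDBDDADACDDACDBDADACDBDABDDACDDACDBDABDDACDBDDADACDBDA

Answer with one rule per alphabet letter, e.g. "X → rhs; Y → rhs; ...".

A->CD, B->BD, C->B, D->DA

  step 4 ⇒ step 5: BDDADACDBDABDDADACDDACDBDADACDBDABDDACD ⇒ BD·DA·DA·CD·DA·CD·B·DA·BD·DA·CD·BD·DA·DA·CD·DA·CD·B·DA·DA·CD·B·DA·BD·DA·CD·DA·CD·B·DA·BD·DA·CD·BD·DA·DA·CD·B·DA
    A ↦ CD
    B ↦ BD
    C ↦ B
    D ↦ DA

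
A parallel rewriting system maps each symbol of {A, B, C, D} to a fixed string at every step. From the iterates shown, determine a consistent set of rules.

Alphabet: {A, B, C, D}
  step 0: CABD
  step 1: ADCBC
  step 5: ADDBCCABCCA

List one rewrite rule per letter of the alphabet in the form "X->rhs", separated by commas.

A->D, B->C, C->A, D->BC

  step 0 ⇒ step 1: CABD ⇒ A·D·C·BC
    A ↦ D
    B ↦ C
    C ↦ A
    D ↦ BC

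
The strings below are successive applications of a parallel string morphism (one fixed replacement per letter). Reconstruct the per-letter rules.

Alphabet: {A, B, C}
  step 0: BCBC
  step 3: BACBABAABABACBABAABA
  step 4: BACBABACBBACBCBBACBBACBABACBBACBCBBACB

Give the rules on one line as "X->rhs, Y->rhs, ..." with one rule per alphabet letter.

  step 3 ⇒ step 4: BACBABAABABACBABAABA ⇒ BA·CB·A·BA·CB·BA·CB·CB·BA·CB·BA·CB·A·BA·CB·BA·CB·CB·BA·CB
    A ↦ CB
    B ↦ BA
    C ↦ A

A->CB, B->BA, C->A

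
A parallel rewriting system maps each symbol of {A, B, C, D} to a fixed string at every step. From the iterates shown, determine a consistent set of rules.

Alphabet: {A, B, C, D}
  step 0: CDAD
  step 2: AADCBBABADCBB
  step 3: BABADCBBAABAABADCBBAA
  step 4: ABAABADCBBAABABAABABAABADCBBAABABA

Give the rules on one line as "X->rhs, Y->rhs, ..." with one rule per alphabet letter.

  step 3 ⇒ step 4: BABADCBBAABAABADCBBAA ⇒ A·BA·A·BA·DC·BB·A·A·BA·BA·A·BA·BA·A·BA·DC·BB·A·A·BA·BA
    A ↦ BA
    B ↦ A
    C ↦ BB
    D ↦ DC

A->BA, B->A, C->BB, D->DC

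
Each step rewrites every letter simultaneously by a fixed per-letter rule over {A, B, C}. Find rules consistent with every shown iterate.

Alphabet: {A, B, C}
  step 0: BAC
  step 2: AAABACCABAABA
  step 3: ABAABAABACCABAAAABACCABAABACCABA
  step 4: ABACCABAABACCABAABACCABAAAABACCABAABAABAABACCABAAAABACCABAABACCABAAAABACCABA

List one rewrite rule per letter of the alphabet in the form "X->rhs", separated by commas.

A->ABA, B->CC, C->A

  step 3 ⇒ step 4: ABAABAABACCABAAAABACCABAABACCABA ⇒ ABA·CC·ABA·ABA·CC·ABA·ABA·CC·ABA·A·A·ABA·CC·ABA·ABA·ABA·ABA·CC·ABA·A·A·ABA·CC·ABA·ABA·CC·ABA·A·A·ABA·CC·ABA
    A ↦ ABA
    B ↦ CC
    C ↦ A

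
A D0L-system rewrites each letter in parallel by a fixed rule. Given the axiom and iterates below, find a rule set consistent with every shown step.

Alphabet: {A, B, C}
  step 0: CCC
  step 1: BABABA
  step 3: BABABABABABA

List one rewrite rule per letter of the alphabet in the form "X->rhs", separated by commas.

A->C, B->C, C->BA

  step 0 ⇒ step 1: CCC ⇒ BA·BA·BA
    C ↦ BA
    A ↦ C  (constrained at step 1)
    B ↦ C  (constrained at step 1)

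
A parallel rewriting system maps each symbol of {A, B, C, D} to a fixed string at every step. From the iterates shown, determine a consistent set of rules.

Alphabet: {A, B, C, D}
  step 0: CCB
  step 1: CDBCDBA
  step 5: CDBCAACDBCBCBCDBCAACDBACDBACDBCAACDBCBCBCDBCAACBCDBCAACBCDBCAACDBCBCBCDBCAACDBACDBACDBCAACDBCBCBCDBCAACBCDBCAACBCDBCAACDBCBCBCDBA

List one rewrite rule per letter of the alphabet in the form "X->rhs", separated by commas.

A->CB, B->A, C->CDB, D->CA

  step 0 ⇒ step 1: CCB ⇒ CDB·CDB·A
    B ↦ A
    C ↦ CDB
    A ↦ CB  (constrained at step 1)
    D ↦ CA  (constrained at step 1)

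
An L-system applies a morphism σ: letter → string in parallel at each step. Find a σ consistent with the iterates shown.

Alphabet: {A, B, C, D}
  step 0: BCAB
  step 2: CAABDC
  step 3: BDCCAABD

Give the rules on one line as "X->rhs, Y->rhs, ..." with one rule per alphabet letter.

A->C, B->A, C->BD, D->A

  step 2 ⇒ step 3: CAABDC ⇒ BD·C·C·A·A·BD
    A ↦ C
    B ↦ A
    C ↦ BD
    D ↦ A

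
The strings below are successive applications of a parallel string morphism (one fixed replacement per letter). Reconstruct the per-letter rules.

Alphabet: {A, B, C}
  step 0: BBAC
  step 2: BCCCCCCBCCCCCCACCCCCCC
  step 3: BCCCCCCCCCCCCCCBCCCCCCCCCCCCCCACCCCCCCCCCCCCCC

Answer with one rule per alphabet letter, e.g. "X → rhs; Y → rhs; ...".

  step 2 ⇒ step 3: BCCCCCCBCCCCCCACCCCCCC ⇒ BCC·CC·CC·CC·CC·CC·CC·BCC·CC·CC·CC·CC·CC·CC·AC·CC·CC·CC·CC·CC·CC·CC
    A ↦ AC
    B ↦ BCC
    C ↦ CC

A->AC, B->BCC, C->CC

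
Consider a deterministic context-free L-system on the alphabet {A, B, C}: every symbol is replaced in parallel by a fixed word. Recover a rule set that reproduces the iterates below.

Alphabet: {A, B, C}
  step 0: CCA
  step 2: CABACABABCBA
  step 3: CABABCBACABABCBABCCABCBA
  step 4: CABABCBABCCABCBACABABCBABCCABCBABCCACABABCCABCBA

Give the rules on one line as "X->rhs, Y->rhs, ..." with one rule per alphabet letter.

  step 3 ⇒ step 4: CABABCBACABABCBABCCABCBA ⇒ CA·BA·BC·BA·BC·CA·BC·BA·CA·BA·BC·BA·BC·CA·BC·BA·BC·CA·CA·BA·BC·CA·BC·BA
    A ↦ BA
    B ↦ BC
    C ↦ CA

A->BA, B->BC, C->CA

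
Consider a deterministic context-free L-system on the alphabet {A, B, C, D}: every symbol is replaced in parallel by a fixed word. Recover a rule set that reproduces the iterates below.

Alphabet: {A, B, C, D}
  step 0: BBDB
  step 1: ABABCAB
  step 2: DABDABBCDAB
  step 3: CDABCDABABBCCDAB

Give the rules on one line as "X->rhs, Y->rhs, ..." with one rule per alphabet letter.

  step 2 ⇒ step 3: DABDABBCDAB ⇒ C·D·AB·C·D·AB·AB·BC·C·D·AB
    A ↦ D
    B ↦ AB
    C ↦ BC
    D ↦ C

A->D, B->AB, C->BC, D->C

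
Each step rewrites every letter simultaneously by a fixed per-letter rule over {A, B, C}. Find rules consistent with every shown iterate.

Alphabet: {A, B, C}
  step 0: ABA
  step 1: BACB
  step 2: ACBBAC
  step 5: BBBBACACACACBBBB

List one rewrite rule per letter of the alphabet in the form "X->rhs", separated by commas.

  step 1 ⇒ step 2: BACB ⇒ AC·B·B·AC
    A ↦ B
    B ↦ AC
    C ↦ B

A->B, B->AC, C->B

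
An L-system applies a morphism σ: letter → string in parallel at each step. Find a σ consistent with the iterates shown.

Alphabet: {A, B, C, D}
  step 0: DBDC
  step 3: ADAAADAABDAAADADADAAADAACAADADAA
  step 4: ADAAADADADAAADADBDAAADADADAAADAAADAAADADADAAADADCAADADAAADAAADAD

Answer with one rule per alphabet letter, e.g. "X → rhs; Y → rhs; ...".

A->AD, B->BD, C->CA, D->AA

  step 3 ⇒ step 4: ADAAADAABDAAADADADAAADAACAADADAA ⇒ AD·AA·AD·AD·AD·AA·AD·AD·BD·AA·AD·AD·AD·AA·AD·AA·AD·AA·AD·AD·AD·AA·AD·AD·CA·AD·AD·AA·AD·AA·AD·AD
    A ↦ AD
    B ↦ BD
    C ↦ CA
    D ↦ AA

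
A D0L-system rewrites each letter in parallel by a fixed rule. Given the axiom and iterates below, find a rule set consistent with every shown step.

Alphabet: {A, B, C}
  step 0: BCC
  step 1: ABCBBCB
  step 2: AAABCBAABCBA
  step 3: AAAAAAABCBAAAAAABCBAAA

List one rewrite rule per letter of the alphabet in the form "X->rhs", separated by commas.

A->AA, B->A, C->BCB

  step 2 ⇒ step 3: AAABCBAABCBA ⇒ AA·AA·AA·A·BCB·A·AA·AA·A·BCB·A·AA
    A ↦ AA
    B ↦ A
    C ↦ BCB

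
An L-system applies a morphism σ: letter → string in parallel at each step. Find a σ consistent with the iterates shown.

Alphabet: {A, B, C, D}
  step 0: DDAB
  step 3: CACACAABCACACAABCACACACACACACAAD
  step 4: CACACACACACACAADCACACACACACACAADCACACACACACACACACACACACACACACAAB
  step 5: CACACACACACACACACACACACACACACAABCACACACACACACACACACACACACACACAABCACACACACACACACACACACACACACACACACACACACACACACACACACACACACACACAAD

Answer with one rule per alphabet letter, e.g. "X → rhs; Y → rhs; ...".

  step 4 ⇒ step 5: CACACACACACACAADCACACACACACACAADCACACACACACACACACACACACACACACAAB ⇒ CA·CA·CA·CA·CA·CA·CA·CA·CA·CA·CA·CA·CA·CA·CA·AB·CA·CA·CA·CA·CA·CA·CA·CA·CA·CA·CA·CA·CA·CA·CA·AB·CA·CA·CA·CA·CA·CA·CA·CA·CA·CA·CA·CA·CA·CA·CA·CA·CA·CA·CA·CA·CA·CA·CA·CA·CA·CA·CA·CA·CA·CA·CA·AD
    A ↦ CA
    B ↦ AD
    C ↦ CA
    D ↦ AB

A->CA, B->AD, C->CA, D->AB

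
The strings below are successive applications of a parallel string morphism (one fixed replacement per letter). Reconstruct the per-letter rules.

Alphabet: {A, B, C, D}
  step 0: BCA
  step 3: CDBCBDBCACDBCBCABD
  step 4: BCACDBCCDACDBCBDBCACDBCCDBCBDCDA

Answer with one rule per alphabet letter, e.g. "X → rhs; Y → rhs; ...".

  step 3 ⇒ step 4: CDBCBDBCACDBCBCABD ⇒ BC·A·CD·BC·CD·A·CD·BC·BD·BC·A·CD·BC·CD·BC·BD·CD·A
    A ↦ BD
    B ↦ CD
    C ↦ BC
    D ↦ A

A->BD, B->CD, C->BC, D->A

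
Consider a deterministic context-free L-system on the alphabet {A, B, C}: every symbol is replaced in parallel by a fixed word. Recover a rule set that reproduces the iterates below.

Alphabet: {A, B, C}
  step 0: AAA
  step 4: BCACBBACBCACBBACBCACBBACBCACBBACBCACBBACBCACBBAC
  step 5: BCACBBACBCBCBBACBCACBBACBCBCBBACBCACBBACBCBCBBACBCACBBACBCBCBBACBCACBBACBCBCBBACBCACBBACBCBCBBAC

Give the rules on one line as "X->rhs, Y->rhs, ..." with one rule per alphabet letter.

A->BB, B->BC, C->AC

  step 4 ⇒ step 5: BCACBBACBCACBBACBCACBBACBCACBBACBCACBBACBCACBBAC ⇒ BC·AC·BB·AC·BC·BC·BB·AC·BC·AC·BB·AC·BC·BC·BB·AC·BC·AC·BB·AC·BC·BC·BB·AC·BC·AC·BB·AC·BC·BC·BB·AC·BC·AC·BB·AC·BC·BC·BB·AC·BC·AC·BB·AC·BC·BC·BB·AC
    A ↦ BB
    B ↦ BC
    C ↦ AC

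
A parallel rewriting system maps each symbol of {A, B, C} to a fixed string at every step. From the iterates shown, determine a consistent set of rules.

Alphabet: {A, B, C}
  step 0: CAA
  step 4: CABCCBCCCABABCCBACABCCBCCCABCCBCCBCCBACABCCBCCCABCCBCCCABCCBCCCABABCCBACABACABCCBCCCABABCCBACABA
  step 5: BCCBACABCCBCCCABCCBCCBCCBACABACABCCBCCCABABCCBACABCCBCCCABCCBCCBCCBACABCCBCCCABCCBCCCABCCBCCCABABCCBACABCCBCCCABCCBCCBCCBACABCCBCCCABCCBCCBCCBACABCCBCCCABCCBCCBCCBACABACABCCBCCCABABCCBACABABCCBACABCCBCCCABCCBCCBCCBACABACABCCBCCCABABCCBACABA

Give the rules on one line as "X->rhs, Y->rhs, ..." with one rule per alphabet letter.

  step 4 ⇒ step 5: CABCCBCCCABABCCBACABCCBCCCABCCBCCBCCBACABCCBCCCABCCBCCCABCCBCCCABABCCBACABACABCCBCCCABABCCBACABA ⇒ BCC·BA·CA·BCC·BCC·CA·BCC·BCC·BCC·BA·CA·BA·CA·BCC·BCC·CA·BA·BCC·BA·CA·BCC·BCC·CA·BCC·BCC·BCC·BA·CA·BCC·BCC·CA·BCC·BCC·CA·BCC·BCC·CA·BA·BCC·BA·CA·BCC·BCC·CA·BCC·BCC·BCC·BA·CA·BCC·BCC·CA·BCC·BCC·BCC·BA·CA·BCC·BCC·CA·BCC·BCC·BCC·BA·CA·BA·CA·BCC·BCC·CA·BA·BCC·BA·CA·BA·BCC·BA·CA·BCC·BCC·CA·BCC·BCC·BCC·BA·CA·BA·CA·BCC·BCC·CA·BA·BCC·BA·CA·BA
    A ↦ BA
    B ↦ CA
    C ↦ BCC

A->BA, B->CA, C->BCC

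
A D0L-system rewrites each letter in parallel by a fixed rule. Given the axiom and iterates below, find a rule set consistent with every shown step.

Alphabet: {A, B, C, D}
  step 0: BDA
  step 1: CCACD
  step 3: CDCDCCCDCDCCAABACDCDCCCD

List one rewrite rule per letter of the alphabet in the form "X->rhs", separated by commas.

A->CD, B->CC, C->AAB, D->A

  step 0 ⇒ step 1: BDA ⇒ CC·A·CD
    A ↦ CD
    B ↦ CC
    D ↦ A
    C ↦ AAB  (constrained at step 1)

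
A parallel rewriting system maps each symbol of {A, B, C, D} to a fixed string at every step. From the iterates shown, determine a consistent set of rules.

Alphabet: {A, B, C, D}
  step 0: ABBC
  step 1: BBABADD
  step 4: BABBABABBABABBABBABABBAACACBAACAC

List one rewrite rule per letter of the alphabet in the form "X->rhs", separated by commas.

  step 0 ⇒ step 1: ABBC ⇒ B·BA·BA·DD
    A ↦ B
    B ↦ BA
    C ↦ DD
    D ↦ AC  (constrained at step 1)

A->B, B->BA, C->DD, D->AC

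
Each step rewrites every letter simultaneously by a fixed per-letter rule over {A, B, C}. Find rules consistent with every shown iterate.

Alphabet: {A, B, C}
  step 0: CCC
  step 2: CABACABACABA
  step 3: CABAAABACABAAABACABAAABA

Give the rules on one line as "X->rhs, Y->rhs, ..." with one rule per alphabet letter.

  step 2 ⇒ step 3: CABACABACABA ⇒ CA·BA·AA·BA·CA·BA·AA·BA·CA·BA·AA·BA
    A ↦ BA
    B ↦ AA
    C ↦ CA

A->BA, B->AA, C->CA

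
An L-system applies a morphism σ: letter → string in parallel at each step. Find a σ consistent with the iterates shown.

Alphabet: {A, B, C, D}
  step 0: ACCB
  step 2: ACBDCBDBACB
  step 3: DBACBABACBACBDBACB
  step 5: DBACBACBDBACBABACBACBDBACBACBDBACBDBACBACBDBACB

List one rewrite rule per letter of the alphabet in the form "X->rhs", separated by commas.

A->D, B->CB, C->BA, D->A

  step 2 ⇒ step 3: ACBDCBDBACB ⇒ D·BA·CB·A·BA·CB·A·CB·D·BA·CB
    A ↦ D
    B ↦ CB
    C ↦ BA
    D ↦ A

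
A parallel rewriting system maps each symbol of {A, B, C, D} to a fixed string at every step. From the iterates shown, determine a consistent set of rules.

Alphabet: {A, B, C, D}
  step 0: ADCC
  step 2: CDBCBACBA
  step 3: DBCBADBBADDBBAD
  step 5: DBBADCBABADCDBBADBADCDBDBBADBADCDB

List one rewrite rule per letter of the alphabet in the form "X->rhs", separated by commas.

  step 2 ⇒ step 3: CDBCBACBA ⇒ DB·C·BA·DB·BA·D·DB·BA·D
    A ↦ D
    B ↦ BA
    C ↦ DB
    D ↦ C

A->D, B->BA, C->DB, D->C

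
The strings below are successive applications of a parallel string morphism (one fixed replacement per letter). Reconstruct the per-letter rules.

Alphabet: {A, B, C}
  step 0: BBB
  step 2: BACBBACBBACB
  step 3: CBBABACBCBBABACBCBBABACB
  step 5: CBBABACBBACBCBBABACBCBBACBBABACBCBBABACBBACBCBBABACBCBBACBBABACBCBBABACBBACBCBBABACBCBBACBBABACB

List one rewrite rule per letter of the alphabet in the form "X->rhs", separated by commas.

A->BA, B->CB, C->BA

  step 2 ⇒ step 3: BACBBACBBACB ⇒ CB·BA·BA·CB·CB·BA·BA·CB·CB·BA·BA·CB
    A ↦ BA
    B ↦ CB
    C ↦ BA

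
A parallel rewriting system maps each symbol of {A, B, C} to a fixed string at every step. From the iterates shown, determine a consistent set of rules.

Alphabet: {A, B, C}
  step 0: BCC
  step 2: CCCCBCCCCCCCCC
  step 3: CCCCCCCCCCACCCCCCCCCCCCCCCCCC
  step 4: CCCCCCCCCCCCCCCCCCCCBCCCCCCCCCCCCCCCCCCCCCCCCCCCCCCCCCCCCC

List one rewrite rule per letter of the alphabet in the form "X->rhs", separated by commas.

A->BC, B->CCA, C->CC

  step 3 ⇒ step 4: CCCCCCCCCCACCCCCCCCCCCCCCCCCC ⇒ CC·CC·CC·CC·CC·CC·CC·CC·CC·CC·BC·CC·CC·CC·CC·CC·CC·CC·CC·CC·CC·CC·CC·CC·CC·CC·CC·CC·CC
    A ↦ BC
    C ↦ CC
  step 2 ⇒ step 3: CCCCBCCCCCCCCC ⇒ CC·CC·CC·CC·CCA·CC·CC·CC·CC·CC·CC·CC·CC·CC
    B ↦ CCA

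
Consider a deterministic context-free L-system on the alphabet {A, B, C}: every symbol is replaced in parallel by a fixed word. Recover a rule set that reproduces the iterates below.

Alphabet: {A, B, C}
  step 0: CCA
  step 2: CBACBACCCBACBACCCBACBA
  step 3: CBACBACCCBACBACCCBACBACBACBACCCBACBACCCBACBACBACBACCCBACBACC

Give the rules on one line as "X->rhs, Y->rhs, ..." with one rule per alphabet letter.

A->CC, B->CBA, C->CBA

  step 2 ⇒ step 3: CBACBACCCBACBACCCBACBA ⇒ CBA·CBA·CC·CBA·CBA·CC·CBA·CBA·CBA·CBA·CC·CBA·CBA·CC·CBA·CBA·CBA·CBA·CC·CBA·CBA·CC
    A ↦ CC
    B ↦ CBA
    C ↦ CBA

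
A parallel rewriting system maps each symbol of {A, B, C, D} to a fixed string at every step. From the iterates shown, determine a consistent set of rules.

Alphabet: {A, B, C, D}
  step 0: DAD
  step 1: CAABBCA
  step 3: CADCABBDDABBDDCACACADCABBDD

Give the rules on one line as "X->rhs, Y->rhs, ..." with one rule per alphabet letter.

A->ABB, B->D, C->DC, D->CA

  step 0 ⇒ step 1: DAD ⇒ CA·ABB·CA
    A ↦ ABB
    D ↦ CA
    B ↦ D  (constrained at step 1)
    C ↦ DC  (constrained at step 1)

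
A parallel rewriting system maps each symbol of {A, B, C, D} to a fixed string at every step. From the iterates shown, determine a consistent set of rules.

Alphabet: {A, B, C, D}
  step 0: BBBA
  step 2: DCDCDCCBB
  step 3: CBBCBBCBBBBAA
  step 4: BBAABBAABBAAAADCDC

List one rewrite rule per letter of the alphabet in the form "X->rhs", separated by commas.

  step 3 ⇒ step 4: CBBCBBCBBBBAA ⇒ BB·A·A·BB·A·A·BB·A·A·A·A·DC·DC
    A ↦ DC
    B ↦ A
    C ↦ BB
  step 2 ⇒ step 3: DCDCDCCBB ⇒ C·BB·C·BB·C·BB·BB·A·A
    D ↦ C

A->DC, B->A, C->BB, D->C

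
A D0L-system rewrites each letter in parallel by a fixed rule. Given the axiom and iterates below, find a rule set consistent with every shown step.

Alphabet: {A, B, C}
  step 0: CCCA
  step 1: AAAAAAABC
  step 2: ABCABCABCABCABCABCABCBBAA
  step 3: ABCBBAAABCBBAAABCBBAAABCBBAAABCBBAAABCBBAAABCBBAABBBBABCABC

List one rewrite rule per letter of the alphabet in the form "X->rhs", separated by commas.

  step 2 ⇒ step 3: ABCABCABCABCABCABCABCBBAA ⇒ ABC·BB·AA·ABC·BB·AA·ABC·BB·AA·ABC·BB·AA·ABC·BB·AA·ABC·BB·AA·ABC·BB·AA·BB·BB·ABC·ABC
    A ↦ ABC
    B ↦ BB
    C ↦ AA

A->ABC, B->BB, C->AA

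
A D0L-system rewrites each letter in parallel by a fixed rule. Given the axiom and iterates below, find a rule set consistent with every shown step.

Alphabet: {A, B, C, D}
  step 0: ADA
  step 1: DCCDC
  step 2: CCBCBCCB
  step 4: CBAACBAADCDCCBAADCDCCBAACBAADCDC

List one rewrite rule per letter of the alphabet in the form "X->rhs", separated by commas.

A->DC, B->AA, C->CB, D->C

  step 1 ⇒ step 2: DCCDC ⇒ C·CB·CB·C·CB
    C ↦ CB
    D ↦ C
  step 0 ⇒ step 1: ADA ⇒ DC·C·DC
    A ↦ DC
    B ↦ AA  (constrained at step 2)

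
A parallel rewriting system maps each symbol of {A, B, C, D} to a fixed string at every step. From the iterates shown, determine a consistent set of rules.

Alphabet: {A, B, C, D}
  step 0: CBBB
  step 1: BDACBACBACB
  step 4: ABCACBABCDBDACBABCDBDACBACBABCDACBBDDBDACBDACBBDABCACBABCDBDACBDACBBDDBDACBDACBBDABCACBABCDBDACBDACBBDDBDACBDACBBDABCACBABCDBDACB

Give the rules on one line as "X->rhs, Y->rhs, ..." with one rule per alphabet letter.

  step 0 ⇒ step 1: CBBB ⇒ BD·ACB·ACB·ACB
    B ↦ ACB
    C ↦ BD
    A ↦ D  (constrained at step 1)
    D ↦ ABC  (constrained at step 1)

A->D, B->ACB, C->BD, D->ABC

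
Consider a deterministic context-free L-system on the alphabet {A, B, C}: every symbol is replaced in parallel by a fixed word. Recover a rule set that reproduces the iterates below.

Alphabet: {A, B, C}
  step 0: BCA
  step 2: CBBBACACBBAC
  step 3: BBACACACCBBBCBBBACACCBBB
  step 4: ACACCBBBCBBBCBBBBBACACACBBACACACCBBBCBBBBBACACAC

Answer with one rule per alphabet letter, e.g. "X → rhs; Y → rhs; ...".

  step 3 ⇒ step 4: BBACACACCBBBCBBBACACCBBB ⇒ AC·AC·CB·BB·CB·BB·CB·BB·BB·AC·AC·AC·BB·AC·AC·AC·CB·BB·CB·BB·BB·AC·AC·AC
    A ↦ CB
    B ↦ AC
    C ↦ BB

A->CB, B->AC, C->BB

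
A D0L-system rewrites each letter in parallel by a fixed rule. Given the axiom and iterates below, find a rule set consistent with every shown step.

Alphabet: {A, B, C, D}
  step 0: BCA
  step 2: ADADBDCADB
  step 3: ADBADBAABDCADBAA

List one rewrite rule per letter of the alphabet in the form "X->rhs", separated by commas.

  step 2 ⇒ step 3: ADADBDCADB ⇒ AD·B·AD·B·AA·B·DC·AD·B·AA
    A ↦ AD
    B ↦ AA
    C ↦ DC
    D ↦ B

A->AD, B->AA, C->DC, D->B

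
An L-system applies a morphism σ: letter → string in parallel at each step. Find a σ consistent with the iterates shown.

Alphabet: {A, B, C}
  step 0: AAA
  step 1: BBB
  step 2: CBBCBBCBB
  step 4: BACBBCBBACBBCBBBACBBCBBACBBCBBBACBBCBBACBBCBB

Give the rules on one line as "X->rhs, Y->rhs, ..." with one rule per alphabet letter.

  step 1 ⇒ step 2: BBB ⇒ CBB·CBB·CBB
    B ↦ CBB
  step 0 ⇒ step 1: AAA ⇒ B·B·B
    A ↦ B
    C ↦ A  (constrained at step 2)

A->B, B->CBB, C->A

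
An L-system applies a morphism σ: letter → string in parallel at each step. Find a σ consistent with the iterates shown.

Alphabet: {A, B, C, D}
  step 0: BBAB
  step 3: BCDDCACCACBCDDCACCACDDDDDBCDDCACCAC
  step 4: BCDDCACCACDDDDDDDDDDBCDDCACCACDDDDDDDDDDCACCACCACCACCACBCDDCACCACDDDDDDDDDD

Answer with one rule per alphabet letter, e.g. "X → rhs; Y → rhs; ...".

  step 3 ⇒ step 4: BCDDCACCACBCDDCACCACDDDDDBCDDCACCAC ⇒ BC·DD·CAC·CAC·DD·D·DD·DD·D·DD·BC·DD·CAC·CAC·DD·D·DD·DD·D·DD·CAC·CAC·CAC·CAC·CAC·BC·DD·CAC·CAC·DD·D·DD·DD·D·DD
    A ↦ D
    B ↦ BC
    C ↦ DD
    D ↦ CAC

A->D, B->BC, C->DD, D->CAC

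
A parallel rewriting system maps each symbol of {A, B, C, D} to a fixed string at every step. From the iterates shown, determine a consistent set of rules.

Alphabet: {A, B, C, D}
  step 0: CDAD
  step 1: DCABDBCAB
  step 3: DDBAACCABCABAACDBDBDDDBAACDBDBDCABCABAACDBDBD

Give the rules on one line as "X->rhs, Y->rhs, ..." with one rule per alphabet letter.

  step 0 ⇒ step 1: CDAD ⇒ D·CAB·DB·CAB
    A ↦ DB
    C ↦ D
    D ↦ CAB
    B ↦ AAC  (constrained at step 1)

A->DB, B->AAC, C->D, D->CAB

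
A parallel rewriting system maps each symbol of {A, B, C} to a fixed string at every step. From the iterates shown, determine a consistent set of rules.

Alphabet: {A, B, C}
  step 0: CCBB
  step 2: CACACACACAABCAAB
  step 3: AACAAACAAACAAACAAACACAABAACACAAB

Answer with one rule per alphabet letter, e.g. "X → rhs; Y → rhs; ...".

  step 2 ⇒ step 3: CACACACACAABCAAB ⇒ AA·CA·AA·CA·AA·CA·AA·CA·AA·CA·CA·AB·AA·CA·CA·AB
    A ↦ CA
    B ↦ AB
    C ↦ AA

A->CA, B->AB, C->AA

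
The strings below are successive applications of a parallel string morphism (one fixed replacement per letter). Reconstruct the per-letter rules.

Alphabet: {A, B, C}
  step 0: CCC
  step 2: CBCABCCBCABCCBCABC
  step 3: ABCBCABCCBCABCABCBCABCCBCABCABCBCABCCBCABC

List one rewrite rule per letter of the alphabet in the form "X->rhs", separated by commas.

  step 2 ⇒ step 3: CBCABCCBCABCCBCABC ⇒ ABC·BC·ABC·C·BC·ABC·ABC·BC·ABC·C·BC·ABC·ABC·BC·ABC·C·BC·ABC
    A ↦ C
    B ↦ BC
    C ↦ ABC

A->C, B->BC, C->ABC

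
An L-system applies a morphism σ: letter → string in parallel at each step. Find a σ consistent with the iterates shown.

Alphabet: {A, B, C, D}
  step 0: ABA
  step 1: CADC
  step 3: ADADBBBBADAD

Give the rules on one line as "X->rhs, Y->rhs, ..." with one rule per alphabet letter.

  step 0 ⇒ step 1: ABA ⇒ C·AD·C
    A ↦ C
    B ↦ AD
    C ↦ BB  (constrained at step 1)
    D ↦ C  (constrained at step 1)

A->C, B->AD, C->BB, D->C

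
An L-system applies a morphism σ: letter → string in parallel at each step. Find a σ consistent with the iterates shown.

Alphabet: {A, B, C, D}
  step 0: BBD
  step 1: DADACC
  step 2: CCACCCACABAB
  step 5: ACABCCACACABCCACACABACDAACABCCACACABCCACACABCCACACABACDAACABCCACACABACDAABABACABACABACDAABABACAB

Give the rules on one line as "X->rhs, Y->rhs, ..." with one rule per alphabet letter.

A->AC, B->DA, C->AB, D->CC

  step 1 ⇒ step 2: DADACC ⇒ CC·AC·CC·AC·AB·AB
    A ↦ AC
    C ↦ AB
    D ↦ CC
  step 0 ⇒ step 1: BBD ⇒ DA·DA·CC
    B ↦ DA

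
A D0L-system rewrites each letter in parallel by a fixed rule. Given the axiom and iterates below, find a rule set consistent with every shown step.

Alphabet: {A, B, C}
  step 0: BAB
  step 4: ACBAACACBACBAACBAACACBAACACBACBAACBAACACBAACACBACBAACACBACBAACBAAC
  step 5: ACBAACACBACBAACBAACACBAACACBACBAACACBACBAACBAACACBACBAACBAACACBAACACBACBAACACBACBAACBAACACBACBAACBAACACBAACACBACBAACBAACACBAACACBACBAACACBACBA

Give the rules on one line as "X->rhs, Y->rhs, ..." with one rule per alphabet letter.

A->ACB, B->AC, C->A

  step 4 ⇒ step 5: ACBAACACBACBAACBAACACBAACACBACBAACBAACACBAACACBACBAACACBACBAACBAAC ⇒ ACB·A·AC·ACB·ACB·A·ACB·A·AC·ACB·A·AC·ACB·ACB·A·AC·ACB·ACB·A·ACB·A·AC·ACB·ACB·A·ACB·A·AC·ACB·A·AC·ACB·ACB·A·AC·ACB·ACB·A·ACB·A·AC·ACB·ACB·A·ACB·A·AC·ACB·A·AC·ACB·ACB·A·ACB·A·AC·ACB·A·AC·ACB·ACB·A·AC·ACB·ACB·A
    A ↦ ACB
    B ↦ AC
    C ↦ A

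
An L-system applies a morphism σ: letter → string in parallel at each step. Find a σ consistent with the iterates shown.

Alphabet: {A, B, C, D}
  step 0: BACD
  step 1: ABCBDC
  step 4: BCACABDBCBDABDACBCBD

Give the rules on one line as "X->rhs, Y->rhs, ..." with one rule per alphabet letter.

  step 0 ⇒ step 1: BACD ⇒ A·BC·BD·C
    A ↦ BC
    B ↦ A
    C ↦ BD
    D ↦ C

A->BC, B->A, C->BD, D->C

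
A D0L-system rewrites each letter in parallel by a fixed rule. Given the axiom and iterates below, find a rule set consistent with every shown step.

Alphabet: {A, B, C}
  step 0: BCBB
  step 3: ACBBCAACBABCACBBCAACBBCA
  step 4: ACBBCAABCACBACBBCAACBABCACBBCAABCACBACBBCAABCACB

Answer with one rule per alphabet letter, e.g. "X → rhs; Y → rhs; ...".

A->ACB, B->A, C->BC

  step 3 ⇒ step 4: ACBBCAACBABCACBBCAACBBCA ⇒ ACB·BC·A·A·BC·ACB·ACB·BC·A·ACB·A·BC·ACB·BC·A·A·BC·ACB·ACB·BC·A·A·BC·ACB
    A ↦ ACB
    B ↦ A
    C ↦ BC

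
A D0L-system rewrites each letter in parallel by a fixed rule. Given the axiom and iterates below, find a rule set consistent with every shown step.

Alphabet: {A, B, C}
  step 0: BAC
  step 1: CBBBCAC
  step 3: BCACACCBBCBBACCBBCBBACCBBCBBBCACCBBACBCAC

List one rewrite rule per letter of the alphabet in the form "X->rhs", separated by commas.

  step 0 ⇒ step 1: BAC ⇒ CBB·BC·AC
    A ↦ BC
    B ↦ CBB
    C ↦ AC

A->BC, B->CBB, C->AC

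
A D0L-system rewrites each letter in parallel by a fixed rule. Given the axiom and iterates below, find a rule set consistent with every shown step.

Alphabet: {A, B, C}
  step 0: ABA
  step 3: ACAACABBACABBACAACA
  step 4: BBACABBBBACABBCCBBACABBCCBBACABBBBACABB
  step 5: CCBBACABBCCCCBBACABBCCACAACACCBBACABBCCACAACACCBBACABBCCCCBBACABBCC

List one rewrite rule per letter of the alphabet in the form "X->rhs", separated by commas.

  step 4 ⇒ step 5: BBACABBBBACABBCCBBACABBCCBBACABBBBACABB ⇒ C·C·BB·ACA·BB·C·C·C·C·BB·ACA·BB·C·C·ACA·ACA·C·C·BB·ACA·BB·C·C·ACA·ACA·C·C·BB·ACA·BB·C·C·C·C·BB·ACA·BB·C·C
    A ↦ BB
    B ↦ C
    C ↦ ACA

A->BB, B->C, C->ACA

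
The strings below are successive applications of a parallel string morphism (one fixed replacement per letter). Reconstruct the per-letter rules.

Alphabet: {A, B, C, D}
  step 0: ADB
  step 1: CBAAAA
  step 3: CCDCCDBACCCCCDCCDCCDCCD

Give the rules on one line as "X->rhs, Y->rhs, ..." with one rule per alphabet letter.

  step 0 ⇒ step 1: ADB ⇒ C·BA·AAA
    A ↦ C
    B ↦ AAA
    D ↦ BA
    C ↦ CCD  (constrained at step 1)

A->C, B->AAA, C->CCD, D->BA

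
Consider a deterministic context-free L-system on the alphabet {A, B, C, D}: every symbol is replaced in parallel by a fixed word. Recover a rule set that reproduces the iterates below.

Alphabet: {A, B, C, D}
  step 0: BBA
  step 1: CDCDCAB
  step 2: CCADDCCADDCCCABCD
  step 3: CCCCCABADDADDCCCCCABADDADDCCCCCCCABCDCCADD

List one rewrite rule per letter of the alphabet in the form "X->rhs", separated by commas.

  step 2 ⇒ step 3: CCADDCCADDCCCABCD ⇒ CC·CC·CAB·ADD·ADD·CC·CC·CAB·ADD·ADD·CC·CC·CC·CAB·CD·CC·ADD
    A ↦ CAB
    B ↦ CD
    C ↦ CC
    D ↦ ADD

A->CAB, B->CD, C->CC, D->ADD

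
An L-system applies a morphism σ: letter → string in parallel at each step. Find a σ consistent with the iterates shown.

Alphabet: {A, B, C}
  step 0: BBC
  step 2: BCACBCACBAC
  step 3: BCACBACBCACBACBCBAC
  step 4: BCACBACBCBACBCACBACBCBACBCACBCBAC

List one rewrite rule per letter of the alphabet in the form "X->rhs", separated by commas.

  step 3 ⇒ step 4: BCACBACBCACBACBCBAC ⇒ BC·AC·B·AC·BC·B·AC·BC·AC·B·AC·BC·B·AC·BC·AC·BC·B·AC
    A ↦ B
    B ↦ BC
    C ↦ AC

A->B, B->BC, C->AC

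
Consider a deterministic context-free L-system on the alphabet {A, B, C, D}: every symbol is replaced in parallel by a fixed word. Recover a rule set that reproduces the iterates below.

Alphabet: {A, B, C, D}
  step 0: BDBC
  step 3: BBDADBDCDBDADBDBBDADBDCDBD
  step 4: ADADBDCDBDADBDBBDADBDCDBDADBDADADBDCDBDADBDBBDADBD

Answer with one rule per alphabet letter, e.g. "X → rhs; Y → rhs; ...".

  step 3 ⇒ step 4: BBDADBDCDBDADBDBBDADBDCDBD ⇒ AD·AD·BD·CD·BD·AD·BD·B·BD·AD·BD·CD·BD·AD·BD·AD·AD·BD·CD·BD·AD·BD·B·BD·AD·BD
    A ↦ CD
    B ↦ AD
    C ↦ B
    D ↦ BD

A->CD, B->AD, C->B, D->BD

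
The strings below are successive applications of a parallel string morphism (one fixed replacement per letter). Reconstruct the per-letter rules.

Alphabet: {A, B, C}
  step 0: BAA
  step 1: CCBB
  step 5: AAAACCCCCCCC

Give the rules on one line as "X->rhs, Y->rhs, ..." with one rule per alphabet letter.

  step 0 ⇒ step 1: BAA ⇒ CC·B·B
    A ↦ B
    B ↦ CC
    C ↦ A  (constrained at step 1)

A->B, B->CC, C->A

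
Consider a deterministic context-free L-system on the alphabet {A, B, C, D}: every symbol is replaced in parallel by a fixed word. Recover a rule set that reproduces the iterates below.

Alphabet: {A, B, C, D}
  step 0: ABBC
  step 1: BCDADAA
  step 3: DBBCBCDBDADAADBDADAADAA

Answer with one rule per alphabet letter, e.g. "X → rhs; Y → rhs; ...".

A->BC, B->DA, C->A, D->DB

  step 0 ⇒ step 1: ABBC ⇒ BC·DA·DA·A
    A ↦ BC
    B ↦ DA
    C ↦ A
    D ↦ DB  (constrained at step 1)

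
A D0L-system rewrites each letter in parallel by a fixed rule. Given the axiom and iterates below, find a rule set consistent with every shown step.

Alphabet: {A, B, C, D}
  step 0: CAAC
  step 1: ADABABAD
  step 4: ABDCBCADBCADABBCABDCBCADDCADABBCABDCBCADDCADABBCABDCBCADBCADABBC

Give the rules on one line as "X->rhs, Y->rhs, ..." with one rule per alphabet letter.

  step 0 ⇒ step 1: CAAC ⇒ AD·AB·AB·AD
    A ↦ AB
    C ↦ AD
    B ↦ DC  (constrained at step 1)
    D ↦ BC  (constrained at step 1)

A->AB, B->DC, C->AD, D->BC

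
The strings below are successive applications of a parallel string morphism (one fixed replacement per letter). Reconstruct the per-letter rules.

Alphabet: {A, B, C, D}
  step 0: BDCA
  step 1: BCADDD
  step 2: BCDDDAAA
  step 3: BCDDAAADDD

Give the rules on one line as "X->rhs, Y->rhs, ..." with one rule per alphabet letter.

  step 2 ⇒ step 3: BCDDDAAA ⇒ BC·DD·A·A·A·D·D·D
    A ↦ D
    B ↦ BC
    C ↦ DD
    D ↦ A

A->D, B->BC, C->DD, D->A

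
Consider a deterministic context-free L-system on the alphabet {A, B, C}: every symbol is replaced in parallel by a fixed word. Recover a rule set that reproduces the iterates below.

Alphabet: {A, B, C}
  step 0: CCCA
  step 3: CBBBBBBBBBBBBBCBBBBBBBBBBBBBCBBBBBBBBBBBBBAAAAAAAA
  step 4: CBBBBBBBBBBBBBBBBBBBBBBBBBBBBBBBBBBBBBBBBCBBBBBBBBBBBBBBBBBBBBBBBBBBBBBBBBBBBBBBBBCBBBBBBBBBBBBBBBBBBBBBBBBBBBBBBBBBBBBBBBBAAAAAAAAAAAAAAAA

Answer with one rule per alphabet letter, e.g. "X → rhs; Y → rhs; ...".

A->AA, B->BBB, C->CB

  step 3 ⇒ step 4: CBBBBBBBBBBBBBCBBBBBBBBBBBBBCBBBBBBBBBBBBBAAAAAAAA ⇒ CB·BBB·BBB·BBB·BBB·BBB·BBB·BBB·BBB·BBB·BBB·BBB·BBB·BBB·CB·BBB·BBB·BBB·BBB·BBB·BBB·BBB·BBB·BBB·BBB·BBB·BBB·BBB·CB·BBB·BBB·BBB·BBB·BBB·BBB·BBB·BBB·BBB·BBB·BBB·BBB·BBB·AA·AA·AA·AA·AA·AA·AA·AA
    A ↦ AA
    B ↦ BBB
    C ↦ CB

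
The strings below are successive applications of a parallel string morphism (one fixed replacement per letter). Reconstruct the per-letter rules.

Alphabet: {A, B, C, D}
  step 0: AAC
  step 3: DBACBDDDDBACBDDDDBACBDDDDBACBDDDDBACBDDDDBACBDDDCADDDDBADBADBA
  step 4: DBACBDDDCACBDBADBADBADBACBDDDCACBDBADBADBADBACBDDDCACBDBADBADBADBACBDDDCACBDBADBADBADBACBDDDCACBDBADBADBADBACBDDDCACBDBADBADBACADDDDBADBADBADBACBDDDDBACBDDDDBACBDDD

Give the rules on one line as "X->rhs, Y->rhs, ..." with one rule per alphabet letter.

A->DDD, B->CB, C->CA, D->DBA

  step 3 ⇒ step 4: DBACBDDDDBACBDDDDBACBDDDDBACBDDDDBACBDDDDBACBDDDCADDDDBADBADBA ⇒ DBA·CB·DDD·CA·CB·DBA·DBA·DBA·DBA·CB·DDD·CA·CB·DBA·DBA·DBA·DBA·CB·DDD·CA·CB·DBA·DBA·DBA·DBA·CB·DDD·CA·CB·DBA·DBA·DBA·DBA·CB·DDD·CA·CB·DBA·DBA·DBA·DBA·CB·DDD·CA·CB·DBA·DBA·DBA·CA·DDD·DBA·DBA·DBA·DBA·CB·DDD·DBA·CB·DDD·DBA·CB·DDD
    A ↦ DDD
    B ↦ CB
    C ↦ CA
    D ↦ DBA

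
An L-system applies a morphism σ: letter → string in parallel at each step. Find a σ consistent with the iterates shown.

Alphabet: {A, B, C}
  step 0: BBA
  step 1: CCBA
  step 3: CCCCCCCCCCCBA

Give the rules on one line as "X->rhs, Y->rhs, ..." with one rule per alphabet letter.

  step 0 ⇒ step 1: BBA ⇒ C·C·BA
    A ↦ BA
    B ↦ C
    C ↦ CC  (constrained at step 1)

A->BA, B->C, C->CC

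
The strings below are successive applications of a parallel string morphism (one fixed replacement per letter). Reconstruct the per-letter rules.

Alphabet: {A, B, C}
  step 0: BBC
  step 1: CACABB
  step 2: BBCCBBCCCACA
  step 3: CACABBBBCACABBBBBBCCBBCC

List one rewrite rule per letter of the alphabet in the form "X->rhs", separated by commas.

A->CC, B->CA, C->BB

  step 2 ⇒ step 3: BBCCBBCCCACA ⇒ CA·CA·BB·BB·CA·CA·BB·BB·BB·CC·BB·CC
    A ↦ CC
    B ↦ CA
    C ↦ BB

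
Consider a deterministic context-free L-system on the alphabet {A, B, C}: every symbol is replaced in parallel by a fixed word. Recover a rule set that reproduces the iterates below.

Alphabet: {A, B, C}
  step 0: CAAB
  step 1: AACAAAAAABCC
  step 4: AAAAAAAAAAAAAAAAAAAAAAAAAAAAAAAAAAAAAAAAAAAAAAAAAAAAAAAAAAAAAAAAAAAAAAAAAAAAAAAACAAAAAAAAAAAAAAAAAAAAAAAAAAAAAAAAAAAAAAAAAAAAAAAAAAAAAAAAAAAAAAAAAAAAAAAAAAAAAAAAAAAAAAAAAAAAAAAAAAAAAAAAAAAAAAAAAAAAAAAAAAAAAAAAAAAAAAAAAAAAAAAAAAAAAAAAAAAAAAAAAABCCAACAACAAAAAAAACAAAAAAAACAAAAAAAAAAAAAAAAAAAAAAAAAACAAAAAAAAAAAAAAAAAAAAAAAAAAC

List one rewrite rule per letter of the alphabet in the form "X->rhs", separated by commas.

  step 0 ⇒ step 1: CAAB ⇒ AAC·AAA·AAA·BCC
    A ↦ AAA
    B ↦ BCC
    C ↦ AAC

A->AAA, B->BCC, C->AAC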